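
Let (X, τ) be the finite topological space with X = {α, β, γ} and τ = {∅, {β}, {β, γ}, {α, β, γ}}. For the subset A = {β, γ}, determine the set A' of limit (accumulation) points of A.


A' = {α, γ}

For each x ∈ X, list the open sets U ∈ τ with x ∈ U, then check whether U ∩ (A ∖ {x}) ≠ ∅ for every such U.
  x = α: opens ∋ x are {α, β, γ}; each meets A ∖ {α}, so x IS a limit point.
  x = β: open {β} ∋ x has {β} ∩ (A ∖ {β}) = ∅, so x is NOT a limit point.
  x = γ: opens ∋ x are {β, γ}, {α, β, γ}; each meets A ∖ {γ}, so x IS a limit point.
Collecting: A' = {α, γ}.


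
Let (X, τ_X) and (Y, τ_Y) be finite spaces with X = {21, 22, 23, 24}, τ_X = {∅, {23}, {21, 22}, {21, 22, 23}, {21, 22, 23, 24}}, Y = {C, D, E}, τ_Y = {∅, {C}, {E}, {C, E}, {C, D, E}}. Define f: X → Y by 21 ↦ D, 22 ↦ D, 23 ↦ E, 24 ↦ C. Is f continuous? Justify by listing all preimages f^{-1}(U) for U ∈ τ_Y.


f is NOT continuous.

Compute f^{-1}(U) for each U ∈ τ_Y:
  U = ∅: f^{-1}(U) = ∅ ∈ τ_X ✓.
  U = {C}: f^{-1}(U) = {24} ∉ τ_X ✗.
  U = {E}: f^{-1}(U) = {23} ∈ τ_X ✓.
  U = {C, E}: f^{-1}(U) = {23, 24} ∉ τ_X ✗.
  U = {C, D, E}: f^{-1}(U) = {21, 22, 23, 24} ∈ τ_X ✓.
Found U = {C} with f^{-1}(U) = {24} not in τ_X. Therefore f is NOT continuous.


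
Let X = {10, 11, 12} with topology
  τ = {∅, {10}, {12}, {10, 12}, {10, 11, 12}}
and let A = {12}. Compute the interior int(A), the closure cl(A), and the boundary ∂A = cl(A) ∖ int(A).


int(A) = {12}, cl(A) = {11, 12}, ∂A = {11}.

Closed sets in (X, τ) are complements of opens:
  closed(X, τ) = {∅, {11}, {10, 11}, {11, 12}, {10, 11, 12}}.
int(A) = ⋃ {U ∈ τ : U ⊆ A}. Opens contained in A: ∅, {12}.
Taking the union of these: int(A) = {12}.
cl(A) = ⋂ {C closed : A ⊆ C}. Closed sets containing A: {11, 12}, {10, 11, 12}.
Intersecting these: cl(A) = {11, 12}.
∂A = cl(A) ∖ int(A) = {11, 12} ∖ {12} = {11}.


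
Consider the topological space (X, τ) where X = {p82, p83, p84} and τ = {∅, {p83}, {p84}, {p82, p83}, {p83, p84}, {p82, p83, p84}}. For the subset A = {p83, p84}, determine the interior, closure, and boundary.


int(A) = {p83, p84}, cl(A) = {p82, p83, p84}, ∂A = {p82}.

Closed sets in (X, τ) are complements of opens:
  closed(X, τ) = {∅, {p82}, {p84}, {p82, p83}, {p82, p84}, {p82, p83, p84}}.
int(A) = ⋃ {U ∈ τ : U ⊆ A}. Opens contained in A: ∅, {p83}, {p84}, {p83, p84}.
Taking the union of these: int(A) = {p83, p84}.
cl(A) = ⋂ {C closed : A ⊆ C}. Closed sets containing A: {p82, p83, p84}.
Intersecting these: cl(A) = {p82, p83, p84}.
∂A = cl(A) ∖ int(A) = {p82, p83, p84} ∖ {p83, p84} = {p82}.


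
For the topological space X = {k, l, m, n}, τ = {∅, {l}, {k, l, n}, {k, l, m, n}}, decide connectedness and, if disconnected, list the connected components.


(X, τ) is connected.

Find clopen sets (U ∈ τ with X ∖ U ∈ τ):
  U = ∅, X ∖ U = {k, l, m, n} — both open, so U is clopen.
  U = {k, l, m, n}, X ∖ U = ∅ — both open, so U is clopen.
Only trivial clopens (∅ and X) exist, so (X, τ) is connected.
Compute connected components by grouping points that agree on all clopens:
  component: {k, l, m, n}


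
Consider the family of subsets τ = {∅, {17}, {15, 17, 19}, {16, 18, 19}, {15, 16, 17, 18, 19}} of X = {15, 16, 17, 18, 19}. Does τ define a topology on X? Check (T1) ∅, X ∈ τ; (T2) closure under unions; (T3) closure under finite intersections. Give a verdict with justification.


τ is NOT a topology on X.

Axiom (T1): ∅ ∈ τ? Yes; X ∈ τ? Yes.
Axiom (T2/T3): check pairwise unions and intersections of members of τ.
Counterexample for (T2): {17} ∪ {16, 18, 19} = {16, 17, 18, 19} ∉ τ. Therefore τ is NOT a topology.


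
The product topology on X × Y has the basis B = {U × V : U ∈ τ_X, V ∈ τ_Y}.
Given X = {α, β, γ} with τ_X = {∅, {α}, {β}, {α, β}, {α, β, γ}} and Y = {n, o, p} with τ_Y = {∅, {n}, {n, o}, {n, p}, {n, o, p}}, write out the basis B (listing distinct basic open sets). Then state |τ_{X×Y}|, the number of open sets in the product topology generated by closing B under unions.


Basis B = {∅ × ∅, {α} × {n}, {β} × {n}, {α} × {n, o}, {α} × {n, p}, {α, β} × {n}, {β} × {n, o}, {β} × {n, p}, {α} × {n, o, p}, {α, β, γ} × {n}, {β} × {n, o, p}, {α, β} × {n, o}, {α, β} × {n, p}, {α, β} × {n, o, p}, {α, β, γ} × {n, o}, {α, β, γ} × {n, p}, {α, β, γ} × {n, o, p}}; |τ_{X×Y}| = 50.

Enumerate products U × V with U ∈ τ_X, V ∈ τ_Y (deduplicated):
  ∅ × ∅ = {} (∅)
  {α} × {n} = {(α,n)}
  {β} × {n} = {(β,n)}
  {α} × {n, o} = {(α,n), (α,o)}
  {α} × {n, p} = {(α,n), (α,p)}
  {α, β} × {n} = {(α,n), (β,n)}
  {β} × {n, o} = {(β,n), (β,o)}
  {β} × {n, p} = {(β,n), (β,p)}
  {α} × {n, o, p} = {(α,n), (α,o), (α,p)}
  {α, β, γ} × {n} = {(α,n), (β,n), (γ,n)}
  {β} × {n, o, p} = {(β,n), (β,o), (β,p)}
  {α, β} × {n, o} = {(α,n), (α,o), (β,n), (β,o)}
  {α, β} × {n, p} = {(α,n), (α,p), (β,n), (β,p)}
  {α, β} × {n, o, p} = {(α,n), (α,o), (α,p), (β,n), (β,o), (β,p)}
  {α, β, γ} × {n, o} = {(α,n), (α,o), (β,n), (β,o), (γ,n), (γ,o)}
  {α, β, γ} × {n, p} = {(α,n), (α,p), (β,n), (β,p), (γ,n), (γ,p)}
  {α, β, γ} × {n, o, p} = {(α,n), (α,o), (α,p), (β,n), (β,o), (β,p), (γ,n), (γ,o), (γ,p)}
These 17 distinct sets form the basis B.
Close under arbitrary unions to get τ_{X×Y}; counting gives |τ_{X×Y}| = 50.


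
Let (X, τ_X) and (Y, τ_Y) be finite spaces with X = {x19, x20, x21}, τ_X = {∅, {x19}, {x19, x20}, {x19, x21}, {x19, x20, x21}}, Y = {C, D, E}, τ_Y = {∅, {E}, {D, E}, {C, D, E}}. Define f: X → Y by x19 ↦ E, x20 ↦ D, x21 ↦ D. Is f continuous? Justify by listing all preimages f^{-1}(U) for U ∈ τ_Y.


f IS continuous.

Compute f^{-1}(U) for each U ∈ τ_Y:
  U = ∅: f^{-1}(U) = ∅ ∈ τ_X ✓.
  U = {E}: f^{-1}(U) = {x19} ∈ τ_X ✓.
  U = {D, E}: f^{-1}(U) = {x19, x20, x21} ∈ τ_X ✓.
  U = {C, D, E}: f^{-1}(U) = {x19, x20, x21} ∈ τ_X ✓.
Every preimage lies in τ_X, so f IS continuous.


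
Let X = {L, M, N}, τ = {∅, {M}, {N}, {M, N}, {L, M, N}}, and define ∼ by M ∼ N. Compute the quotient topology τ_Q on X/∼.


X/∼ = {[L], [M=N]}; |τ_Q| = 3.

Equivalence classes: [L], [M=N].
Quotient map π: X → X/∼ sends L ↦ [L], M ↦ [M=N], N ↦ [M=N].
For each subset V ⊆ X/∼, compute π^{-1}(V) ⊆ X and check whether π^{-1}(V) ∈ τ. V is open in τ_Q iff π^{-1}(V) ∈ τ.
  V = {}: π^{-1}(V) = ∅ ∈ τ ✓.
  V = {[L]}: π^{-1}(V) = {L} ∉ τ ✗.
  V = {[M=N]}: π^{-1}(V) = {M, N} ∈ τ ✓.
  V = {[L], [M=N]}: π^{-1}(V) = {L, M, N} ∈ τ ✓.
Open sets in the quotient: τ_Q = {{}, {[M=N]}, {[L], [M=N]}} (3 elements).


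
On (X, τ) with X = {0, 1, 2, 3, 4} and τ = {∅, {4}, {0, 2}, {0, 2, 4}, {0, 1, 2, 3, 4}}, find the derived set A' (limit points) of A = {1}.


A' = {3}

For each x ∈ X, list the open sets U ∈ τ with x ∈ U, then check whether U ∩ (A ∖ {x}) ≠ ∅ for every such U.
  x = 0: open {0, 2} ∋ x has {0, 2} ∩ (A ∖ {0}) = ∅, so x is NOT a limit point.
  x = 1: open {0, 1, 2, 3, 4} ∋ x has {0, 1, 2, 3, 4} ∩ (A ∖ {1}) = ∅, so x is NOT a limit point.
  x = 2: open {0, 2} ∋ x has {0, 2} ∩ (A ∖ {2}) = ∅, so x is NOT a limit point.
  x = 3: opens ∋ x are {0, 1, 2, 3, 4}; each meets A ∖ {3}, so x IS a limit point.
  x = 4: open {4} ∋ x has {4} ∩ (A ∖ {4}) = ∅, so x is NOT a limit point.
Collecting: A' = {3}.


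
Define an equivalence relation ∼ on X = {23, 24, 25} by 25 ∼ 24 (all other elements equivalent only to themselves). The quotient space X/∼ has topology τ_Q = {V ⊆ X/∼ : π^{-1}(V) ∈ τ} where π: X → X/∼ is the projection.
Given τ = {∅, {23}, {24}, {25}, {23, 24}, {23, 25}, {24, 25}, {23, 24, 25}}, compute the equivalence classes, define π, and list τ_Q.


X/∼ = {[23], [24=25]}; |τ_Q| = 4.

Equivalence classes: [23], [24=25].
Quotient map π: X → X/∼ sends 23 ↦ [23], 24 ↦ [24=25], 25 ↦ [24=25].
For each subset V ⊆ X/∼, compute π^{-1}(V) ⊆ X and check whether π^{-1}(V) ∈ τ. V is open in τ_Q iff π^{-1}(V) ∈ τ.
  V = {}: π^{-1}(V) = ∅ ∈ τ ✓.
  V = {[23]}: π^{-1}(V) = {23} ∈ τ ✓.
  V = {[24=25]}: π^{-1}(V) = {24, 25} ∈ τ ✓.
  V = {[23], [24=25]}: π^{-1}(V) = {23, 24, 25} ∈ τ ✓.
Open sets in the quotient: τ_Q = {{}, {[23]}, {[24=25]}, {[23], [24=25]}} (4 elements).


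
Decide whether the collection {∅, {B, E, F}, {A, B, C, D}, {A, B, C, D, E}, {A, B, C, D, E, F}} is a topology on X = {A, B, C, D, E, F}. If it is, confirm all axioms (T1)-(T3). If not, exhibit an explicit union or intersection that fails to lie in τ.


τ is NOT a topology on X.

Axiom (T1): ∅ ∈ τ? Yes; X ∈ τ? Yes.
Axiom (T2/T3): check pairwise unions and intersections of members of τ.
Counterexample for (T3): {B, E, F} ∩ {A, B, C, D} = {B} ∉ τ. Therefore τ is NOT a topology.


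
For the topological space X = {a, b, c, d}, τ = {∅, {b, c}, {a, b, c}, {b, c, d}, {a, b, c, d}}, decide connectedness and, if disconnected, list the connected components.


(X, τ) is connected.

Find clopen sets (U ∈ τ with X ∖ U ∈ τ):
  U = ∅, X ∖ U = {a, b, c, d} — both open, so U is clopen.
  U = {a, b, c, d}, X ∖ U = ∅ — both open, so U is clopen.
Only trivial clopens (∅ and X) exist, so (X, τ) is connected.
Compute connected components by grouping points that agree on all clopens:
  component: {a, b, c, d}


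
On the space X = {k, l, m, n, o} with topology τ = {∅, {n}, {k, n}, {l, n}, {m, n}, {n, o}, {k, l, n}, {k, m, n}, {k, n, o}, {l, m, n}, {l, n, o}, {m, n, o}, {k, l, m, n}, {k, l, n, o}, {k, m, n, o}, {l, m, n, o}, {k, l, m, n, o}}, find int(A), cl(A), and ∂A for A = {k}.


int(A) = ∅, cl(A) = {k}, ∂A = {k}.

Closed sets in (X, τ) are complements of opens:
  closed(X, τ) = {∅, {k}, {l}, {m}, {o}, {k, l}, {k, m}, {k, o}, {l, m}, {l, o}, {m, o}, {k, l, m}, {k, l, o}, {k, m, o}, {l, m, o}, {k, l, m, o}, {k, l, m, n, o}}.
int(A) = ⋃ {U ∈ τ : U ⊆ A}. Opens contained in A: ∅.
Taking the union of these: int(A) = ∅.
cl(A) = ⋂ {C closed : A ⊆ C}. Closed sets containing A: {k}, {k, l}, {k, m}, {k, o}, {k, l, m}, {k, l, o}, {k, m, o}, {k, l, m, o}, {k, l, m, n, o}.
Intersecting these: cl(A) = {k}.
∂A = cl(A) ∖ int(A) = {k} ∖ ∅ = {k}.


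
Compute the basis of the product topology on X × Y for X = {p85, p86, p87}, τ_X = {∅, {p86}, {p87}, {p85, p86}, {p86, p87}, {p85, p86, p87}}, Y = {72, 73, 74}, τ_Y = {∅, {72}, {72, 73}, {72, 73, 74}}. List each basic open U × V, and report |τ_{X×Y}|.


Basis B = {∅ × ∅, {p86} × {72}, {p87} × {72}, {p85, p86} × {72}, {p86} × {72, 73}, {p86, p87} × {72}, {p87} × {72, 73}, {p85, p86, p87} × {72}, {p86} × {72, 73, 74}, {p87} × {72, 73, 74}, {p85, p86} × {72, 73}, {p86, p87} × {72, 73}, {p85, p86} × {72, 73, 74}, {p85, p86, p87} × {72, 73}, {p86, p87} × {72, 73, 74}, {p85, p86, p87} × {72, 73, 74}}; |τ_{X×Y}| = 40.

Enumerate products U × V with U ∈ τ_X, V ∈ τ_Y (deduplicated):
  ∅ × ∅ = {} (∅)
  {p86} × {72} = {(p86,72)}
  {p87} × {72} = {(p87,72)}
  {p85, p86} × {72} = {(p85,72), (p86,72)}
  {p86} × {72, 73} = {(p86,72), (p86,73)}
  {p86, p87} × {72} = {(p86,72), (p87,72)}
  {p87} × {72, 73} = {(p87,72), (p87,73)}
  {p85, p86, p87} × {72} = {(p85,72), (p86,72), (p87,72)}
  {p86} × {72, 73, 74} = {(p86,72), (p86,73), (p86,74)}
  {p87} × {72, 73, 74} = {(p87,72), (p87,73), (p87,74)}
  {p85, p86} × {72, 73} = {(p85,72), (p85,73), (p86,72), (p86,73)}
  {p86, p87} × {72, 73} = {(p86,72), (p86,73), (p87,72), (p87,73)}
  {p85, p86} × {72, 73, 74} = {(p85,72), (p85,73), (p85,74), (p86,72), (p86,73), (p86,74)}
  {p85, p86, p87} × {72, 73} = {(p85,72), (p85,73), (p86,72), (p86,73), (p87,72), (p87,73)}
  {p86, p87} × {72, 73, 74} = {(p86,72), (p86,73), (p86,74), (p87,72), (p87,73), (p87,74)}
  {p85, p86, p87} × {72, 73, 74} = {(p85,72), (p85,73), (p85,74), (p86,72), (p86,73), (p86,74), (p87,72), (p87,73), (p87,74)}
These 16 distinct sets form the basis B.
Close under arbitrary unions to get τ_{X×Y}; counting gives |τ_{X×Y}| = 40.


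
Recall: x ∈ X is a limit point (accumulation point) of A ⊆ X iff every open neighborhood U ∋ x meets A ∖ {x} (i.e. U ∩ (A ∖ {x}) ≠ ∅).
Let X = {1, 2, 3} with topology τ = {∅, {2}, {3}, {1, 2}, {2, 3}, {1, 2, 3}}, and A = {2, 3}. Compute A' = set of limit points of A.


A' = {1}

For each x ∈ X, list the open sets U ∈ τ with x ∈ U, then check whether U ∩ (A ∖ {x}) ≠ ∅ for every such U.
  x = 1: opens ∋ x are {1, 2}, {1, 2, 3}; each meets A ∖ {1}, so x IS a limit point.
  x = 2: open {2} ∋ x has {2} ∩ (A ∖ {2}) = ∅, so x is NOT a limit point.
  x = 3: open {3} ∋ x has {3} ∩ (A ∖ {3}) = ∅, so x is NOT a limit point.
Collecting: A' = {1}.


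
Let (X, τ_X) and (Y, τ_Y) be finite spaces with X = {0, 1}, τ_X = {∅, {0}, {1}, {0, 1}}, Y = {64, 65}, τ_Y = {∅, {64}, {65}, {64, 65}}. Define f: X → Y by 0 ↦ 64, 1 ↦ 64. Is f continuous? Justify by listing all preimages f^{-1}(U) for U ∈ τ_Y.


f IS continuous.

Compute f^{-1}(U) for each U ∈ τ_Y:
  U = ∅: f^{-1}(U) = ∅ ∈ τ_X ✓.
  U = {64}: f^{-1}(U) = {0, 1} ∈ τ_X ✓.
  U = {65}: f^{-1}(U) = ∅ ∈ τ_X ✓.
  U = {64, 65}: f^{-1}(U) = {0, 1} ∈ τ_X ✓.
Every preimage lies in τ_X, so f IS continuous.


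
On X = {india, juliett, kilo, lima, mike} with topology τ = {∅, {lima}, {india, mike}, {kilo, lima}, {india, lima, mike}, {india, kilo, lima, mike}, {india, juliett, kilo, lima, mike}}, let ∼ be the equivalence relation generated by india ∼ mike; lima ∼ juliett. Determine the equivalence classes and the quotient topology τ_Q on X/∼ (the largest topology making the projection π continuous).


X/∼ = {[india=mike], [juliett=lima], [kilo]}; |τ_Q| = 3.

Equivalence classes: [india=mike], [juliett=lima], [kilo].
Quotient map π: X → X/∼ sends india ↦ [india=mike], juliett ↦ [juliett=lima], kilo ↦ [kilo], lima ↦ [juliett=lima], mike ↦ [india=mike].
For each subset V ⊆ X/∼, compute π^{-1}(V) ⊆ X and check whether π^{-1}(V) ∈ τ. V is open in τ_Q iff π^{-1}(V) ∈ τ.
  V = {}: π^{-1}(V) = ∅ ∈ τ ✓.
  V = {[india=mike]}: π^{-1}(V) = {india, mike} ∈ τ ✓.
  V = {[juliett=lima]}: π^{-1}(V) = {juliett, lima} ∉ τ ✗.
  V = {[india=mike], [juliett=lima]}: π^{-1}(V) = {india, juliett, lima, mike} ∉ τ ✗.
  V = {[kilo]}: π^{-1}(V) = {kilo} ∉ τ ✗.
  V = {[india=mike], [kilo]}: π^{-1}(V) = {india, kilo, mike} ∉ τ ✗.
  V = {[juliett=lima], [kilo]}: π^{-1}(V) = {juliett, kilo, lima} ∉ τ ✗.
  V = {[india=mike], [juliett=lima], [kilo]}: π^{-1}(V) = {india, juliett, kilo, lima, mike} ∈ τ ✓.
Open sets in the quotient: τ_Q = {{}, {[india=mike]}, {[india=mike], [juliett=lima], [kilo]}} (3 elements).


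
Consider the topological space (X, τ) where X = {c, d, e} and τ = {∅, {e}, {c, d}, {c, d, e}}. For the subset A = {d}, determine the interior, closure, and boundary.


int(A) = ∅, cl(A) = {c, d}, ∂A = {c, d}.

Closed sets in (X, τ) are complements of opens:
  closed(X, τ) = {∅, {e}, {c, d}, {c, d, e}}.
int(A) = ⋃ {U ∈ τ : U ⊆ A}. Opens contained in A: ∅.
Taking the union of these: int(A) = ∅.
cl(A) = ⋂ {C closed : A ⊆ C}. Closed sets containing A: {c, d}, {c, d, e}.
Intersecting these: cl(A) = {c, d}.
∂A = cl(A) ∖ int(A) = {c, d} ∖ ∅ = {c, d}.


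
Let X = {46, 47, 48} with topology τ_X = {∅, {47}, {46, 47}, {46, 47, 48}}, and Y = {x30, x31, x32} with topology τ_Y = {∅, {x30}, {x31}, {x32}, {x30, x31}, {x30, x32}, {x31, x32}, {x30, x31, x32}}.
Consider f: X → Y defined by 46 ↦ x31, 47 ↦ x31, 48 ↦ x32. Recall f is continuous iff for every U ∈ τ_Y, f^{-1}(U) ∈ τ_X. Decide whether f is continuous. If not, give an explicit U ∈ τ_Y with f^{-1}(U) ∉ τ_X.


f is NOT continuous.

Compute f^{-1}(U) for each U ∈ τ_Y:
  U = ∅: f^{-1}(U) = ∅ ∈ τ_X ✓.
  U = {x30}: f^{-1}(U) = ∅ ∈ τ_X ✓.
  U = {x31}: f^{-1}(U) = {46, 47} ∈ τ_X ✓.
  U = {x32}: f^{-1}(U) = {48} ∉ τ_X ✗.
  U = {x30, x31}: f^{-1}(U) = {46, 47} ∈ τ_X ✓.
  U = {x30, x32}: f^{-1}(U) = {48} ∉ τ_X ✗.
  U = {x31, x32}: f^{-1}(U) = {46, 47, 48} ∈ τ_X ✓.
  U = {x30, x31, x32}: f^{-1}(U) = {46, 47, 48} ∈ τ_X ✓.
Found U = {x32} with f^{-1}(U) = {48} not in τ_X. Therefore f is NOT continuous.


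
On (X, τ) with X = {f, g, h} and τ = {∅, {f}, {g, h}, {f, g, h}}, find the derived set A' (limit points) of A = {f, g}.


A' = {h}

For each x ∈ X, list the open sets U ∈ τ with x ∈ U, then check whether U ∩ (A ∖ {x}) ≠ ∅ for every such U.
  x = f: open {f} ∋ x has {f} ∩ (A ∖ {f}) = ∅, so x is NOT a limit point.
  x = g: open {g, h} ∋ x has {g, h} ∩ (A ∖ {g}) = ∅, so x is NOT a limit point.
  x = h: opens ∋ x are {g, h}, {f, g, h}; each meets A ∖ {h}, so x IS a limit point.
Collecting: A' = {h}.


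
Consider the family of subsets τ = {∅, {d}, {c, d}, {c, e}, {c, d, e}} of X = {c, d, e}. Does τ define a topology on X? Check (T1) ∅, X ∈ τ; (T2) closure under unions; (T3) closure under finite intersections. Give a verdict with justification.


τ is NOT a topology on X.

Axiom (T1): ∅ ∈ τ? Yes; X ∈ τ? Yes.
Axiom (T2/T3): check pairwise unions and intersections of members of τ.
Counterexample for (T3): {c, d} ∩ {c, e} = {c} ∉ τ. Therefore τ is NOT a topology.


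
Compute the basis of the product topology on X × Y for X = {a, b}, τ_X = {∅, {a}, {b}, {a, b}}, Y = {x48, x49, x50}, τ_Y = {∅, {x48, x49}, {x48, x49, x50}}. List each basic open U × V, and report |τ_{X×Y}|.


Basis B = {∅ × ∅, {a} × {x48, x49}, {b} × {x48, x49}, {a} × {x48, x49, x50}, {b} × {x48, x49, x50}, {a, b} × {x48, x49}, {a, b} × {x48, x49, x50}}; |τ_{X×Y}| = 9.

Enumerate products U × V with U ∈ τ_X, V ∈ τ_Y (deduplicated):
  ∅ × ∅ = {} (∅)
  {a} × {x48, x49} = {(a,x48), (a,x49)}
  {b} × {x48, x49} = {(b,x48), (b,x49)}
  {a} × {x48, x49, x50} = {(a,x48), (a,x49), (a,x50)}
  {b} × {x48, x49, x50} = {(b,x48), (b,x49), (b,x50)}
  {a, b} × {x48, x49} = {(a,x48), (a,x49), (b,x48), (b,x49)}
  {a, b} × {x48, x49, x50} = {(a,x48), (a,x49), (a,x50), (b,x48), (b,x49), (b,x50)}
These 7 distinct sets form the basis B.
Close under arbitrary unions to get τ_{X×Y}; counting gives |τ_{X×Y}| = 9.


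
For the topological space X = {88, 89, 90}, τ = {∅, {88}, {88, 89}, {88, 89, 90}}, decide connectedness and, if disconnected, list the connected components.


(X, τ) is connected.

Find clopen sets (U ∈ τ with X ∖ U ∈ τ):
  U = ∅, X ∖ U = {88, 89, 90} — both open, so U is clopen.
  U = {88, 89, 90}, X ∖ U = ∅ — both open, so U is clopen.
Only trivial clopens (∅ and X) exist, so (X, τ) is connected.
Compute connected components by grouping points that agree on all clopens:
  component: {88, 89, 90}


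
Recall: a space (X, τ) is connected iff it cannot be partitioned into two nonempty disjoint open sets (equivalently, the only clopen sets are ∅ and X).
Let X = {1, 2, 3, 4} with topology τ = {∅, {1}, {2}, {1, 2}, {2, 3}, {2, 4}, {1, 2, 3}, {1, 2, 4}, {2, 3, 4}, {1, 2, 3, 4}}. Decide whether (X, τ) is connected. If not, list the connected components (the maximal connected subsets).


(X, τ) is disconnected; components = [{1}, {2, 3, 4}].

Find clopen sets (U ∈ τ with X ∖ U ∈ τ):
  U = ∅, X ∖ U = {1, 2, 3, 4} — both open, so U is clopen.
  U = {1}, X ∖ U = {2, 3, 4} — both open, so U is clopen.
  U = {2, 3, 4}, X ∖ U = {1} — both open, so U is clopen.
  U = {1, 2, 3, 4}, X ∖ U = ∅ — both open, so U is clopen.
Nontrivial clopen(s) exist: e.g. {2, 3, 4}. So (X, τ) is disconnected.
Compute connected components by grouping points that agree on all clopens:
  component: {1}
  component: {2, 3, 4}


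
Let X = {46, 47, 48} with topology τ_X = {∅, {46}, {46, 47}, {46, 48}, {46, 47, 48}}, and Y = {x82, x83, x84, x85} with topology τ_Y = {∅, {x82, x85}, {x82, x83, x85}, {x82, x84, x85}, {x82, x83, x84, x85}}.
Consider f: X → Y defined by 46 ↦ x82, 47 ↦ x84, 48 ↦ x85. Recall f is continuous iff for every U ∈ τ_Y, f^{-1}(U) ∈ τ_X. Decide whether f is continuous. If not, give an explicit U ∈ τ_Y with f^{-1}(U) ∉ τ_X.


f IS continuous.

Compute f^{-1}(U) for each U ∈ τ_Y:
  U = ∅: f^{-1}(U) = ∅ ∈ τ_X ✓.
  U = {x82, x85}: f^{-1}(U) = {46, 48} ∈ τ_X ✓.
  U = {x82, x83, x85}: f^{-1}(U) = {46, 48} ∈ τ_X ✓.
  U = {x82, x84, x85}: f^{-1}(U) = {46, 47, 48} ∈ τ_X ✓.
  U = {x82, x83, x84, x85}: f^{-1}(U) = {46, 47, 48} ∈ τ_X ✓.
Every preimage lies in τ_X, so f IS continuous.


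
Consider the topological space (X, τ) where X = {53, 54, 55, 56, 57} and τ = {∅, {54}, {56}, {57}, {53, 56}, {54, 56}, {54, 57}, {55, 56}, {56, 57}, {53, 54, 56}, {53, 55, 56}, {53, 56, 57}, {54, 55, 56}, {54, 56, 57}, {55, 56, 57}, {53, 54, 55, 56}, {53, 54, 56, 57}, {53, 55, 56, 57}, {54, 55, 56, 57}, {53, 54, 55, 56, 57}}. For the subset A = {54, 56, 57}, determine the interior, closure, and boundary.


int(A) = {54, 56, 57}, cl(A) = {53, 54, 55, 56, 57}, ∂A = {53, 55}.

Closed sets in (X, τ) are complements of opens:
  closed(X, τ) = {∅, {53}, {54}, {55}, {57}, {53, 54}, {53, 55}, {53, 57}, {54, 55}, {54, 57}, {55, 57}, {53, 54, 55}, {53, 54, 57}, {53, 55, 56}, {53, 55, 57}, {54, 55, 57}, {53, 54, 55, 56}, {53, 54, 55, 57}, {53, 55, 56, 57}, {53, 54, 55, 56, 57}}.
int(A) = ⋃ {U ∈ τ : U ⊆ A}. Opens contained in A: ∅, {54}, {56}, {57}, {54, 56}, {54, 57}, {56, 57}, {54, 56, 57}.
Taking the union of these: int(A) = {54, 56, 57}.
cl(A) = ⋂ {C closed : A ⊆ C}. Closed sets containing A: {53, 54, 55, 56, 57}.
Intersecting these: cl(A) = {53, 54, 55, 56, 57}.
∂A = cl(A) ∖ int(A) = {53, 54, 55, 56, 57} ∖ {54, 56, 57} = {53, 55}.


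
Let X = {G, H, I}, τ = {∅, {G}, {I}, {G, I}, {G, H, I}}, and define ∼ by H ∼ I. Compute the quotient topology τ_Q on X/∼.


X/∼ = {[G], [H=I]}; |τ_Q| = 3.

Equivalence classes: [G], [H=I].
Quotient map π: X → X/∼ sends G ↦ [G], H ↦ [H=I], I ↦ [H=I].
For each subset V ⊆ X/∼, compute π^{-1}(V) ⊆ X and check whether π^{-1}(V) ∈ τ. V is open in τ_Q iff π^{-1}(V) ∈ τ.
  V = {}: π^{-1}(V) = ∅ ∈ τ ✓.
  V = {[G]}: π^{-1}(V) = {G} ∈ τ ✓.
  V = {[H=I]}: π^{-1}(V) = {H, I} ∉ τ ✗.
  V = {[G], [H=I]}: π^{-1}(V) = {G, H, I} ∈ τ ✓.
Open sets in the quotient: τ_Q = {{}, {[G]}, {[G], [H=I]}} (3 elements).


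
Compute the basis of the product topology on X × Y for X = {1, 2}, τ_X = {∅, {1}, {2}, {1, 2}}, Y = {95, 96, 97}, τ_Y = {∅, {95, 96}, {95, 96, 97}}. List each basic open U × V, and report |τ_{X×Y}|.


Basis B = {∅ × ∅, {1} × {95, 96}, {2} × {95, 96}, {1} × {95, 96, 97}, {2} × {95, 96, 97}, {1, 2} × {95, 96}, {1, 2} × {95, 96, 97}}; |τ_{X×Y}| = 9.

Enumerate products U × V with U ∈ τ_X, V ∈ τ_Y (deduplicated):
  ∅ × ∅ = {} (∅)
  {1} × {95, 96} = {(1,95), (1,96)}
  {2} × {95, 96} = {(2,95), (2,96)}
  {1} × {95, 96, 97} = {(1,95), (1,96), (1,97)}
  {2} × {95, 96, 97} = {(2,95), (2,96), (2,97)}
  {1, 2} × {95, 96} = {(1,95), (1,96), (2,95), (2,96)}
  {1, 2} × {95, 96, 97} = {(1,95), (1,96), (1,97), (2,95), (2,96), (2,97)}
These 7 distinct sets form the basis B.
Close under arbitrary unions to get τ_{X×Y}; counting gives |τ_{X×Y}| = 9.


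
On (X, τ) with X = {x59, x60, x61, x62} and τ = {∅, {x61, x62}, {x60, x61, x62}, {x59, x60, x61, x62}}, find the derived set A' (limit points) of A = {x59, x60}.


A' = {x59}

For each x ∈ X, list the open sets U ∈ τ with x ∈ U, then check whether U ∩ (A ∖ {x}) ≠ ∅ for every such U.
  x = x59: opens ∋ x are {x59, x60, x61, x62}; each meets A ∖ {x59}, so x IS a limit point.
  x = x60: open {x60, x61, x62} ∋ x has {x60, x61, x62} ∩ (A ∖ {x60}) = ∅, so x is NOT a limit point.
  x = x61: open {x61, x62} ∋ x has {x61, x62} ∩ (A ∖ {x61}) = ∅, so x is NOT a limit point.
  x = x62: open {x61, x62} ∋ x has {x61, x62} ∩ (A ∖ {x62}) = ∅, so x is NOT a limit point.
Collecting: A' = {x59}.


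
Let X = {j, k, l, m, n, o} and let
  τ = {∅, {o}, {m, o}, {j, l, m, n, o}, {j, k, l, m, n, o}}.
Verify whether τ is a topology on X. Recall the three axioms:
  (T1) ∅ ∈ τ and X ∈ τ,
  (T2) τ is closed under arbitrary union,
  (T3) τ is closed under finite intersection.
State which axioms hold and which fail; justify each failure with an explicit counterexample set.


τ IS a topology on X.

Axiom (T1): ∅ ∈ τ? Yes; X ∈ τ? Yes.
Axiom (T2/T3): check pairwise unions and intersections of members of τ.
All pairwise intersections and unions checked — each lies in τ. Therefore τ satisfies (T1), (T2), (T3): it IS a topology on X.


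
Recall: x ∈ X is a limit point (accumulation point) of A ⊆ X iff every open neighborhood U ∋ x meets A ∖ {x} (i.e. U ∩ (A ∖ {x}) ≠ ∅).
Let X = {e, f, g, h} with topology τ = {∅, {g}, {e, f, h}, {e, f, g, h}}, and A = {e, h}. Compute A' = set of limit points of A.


A' = {e, f, h}

For each x ∈ X, list the open sets U ∈ τ with x ∈ U, then check whether U ∩ (A ∖ {x}) ≠ ∅ for every such U.
  x = e: opens ∋ x are {e, f, h}, {e, f, g, h}; each meets A ∖ {e}, so x IS a limit point.
  x = f: opens ∋ x are {e, f, h}, {e, f, g, h}; each meets A ∖ {f}, so x IS a limit point.
  x = g: open {g} ∋ x has {g} ∩ (A ∖ {g}) = ∅, so x is NOT a limit point.
  x = h: opens ∋ x are {e, f, h}, {e, f, g, h}; each meets A ∖ {h}, so x IS a limit point.
Collecting: A' = {e, f, h}.


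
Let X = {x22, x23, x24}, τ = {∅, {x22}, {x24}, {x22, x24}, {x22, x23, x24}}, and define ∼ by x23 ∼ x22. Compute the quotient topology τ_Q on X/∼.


X/∼ = {[x22=x23], [x24]}; |τ_Q| = 3.

Equivalence classes: [x22=x23], [x24].
Quotient map π: X → X/∼ sends x22 ↦ [x22=x23], x23 ↦ [x22=x23], x24 ↦ [x24].
For each subset V ⊆ X/∼, compute π^{-1}(V) ⊆ X and check whether π^{-1}(V) ∈ τ. V is open in τ_Q iff π^{-1}(V) ∈ τ.
  V = {}: π^{-1}(V) = ∅ ∈ τ ✓.
  V = {[x22=x23]}: π^{-1}(V) = {x22, x23} ∉ τ ✗.
  V = {[x24]}: π^{-1}(V) = {x24} ∈ τ ✓.
  V = {[x22=x23], [x24]}: π^{-1}(V) = {x22, x23, x24} ∈ τ ✓.
Open sets in the quotient: τ_Q = {{}, {[x24]}, {[x22=x23], [x24]}} (3 elements).


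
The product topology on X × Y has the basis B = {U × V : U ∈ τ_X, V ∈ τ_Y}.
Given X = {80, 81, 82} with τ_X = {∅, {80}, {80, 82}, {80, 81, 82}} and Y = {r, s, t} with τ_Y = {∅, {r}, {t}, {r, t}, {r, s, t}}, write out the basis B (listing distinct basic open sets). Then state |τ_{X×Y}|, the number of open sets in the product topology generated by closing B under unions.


Basis B = {∅ × ∅, {80} × {r}, {80} × {t}, {80} × {r, t}, {80, 82} × {r}, {80, 82} × {t}, {80} × {r, s, t}, {80, 81, 82} × {r}, {80, 81, 82} × {t}, {80, 82} × {r, t}, {80, 82} × {r, s, t}, {80, 81, 82} × {r, t}, {80, 81, 82} × {r, s, t}}; |τ_{X×Y}| = 30.

Enumerate products U × V with U ∈ τ_X, V ∈ τ_Y (deduplicated):
  ∅ × ∅ = {} (∅)
  {80} × {r} = {(80,r)}
  {80} × {t} = {(80,t)}
  {80} × {r, t} = {(80,r), (80,t)}
  {80, 82} × {r} = {(80,r), (82,r)}
  {80, 82} × {t} = {(80,t), (82,t)}
  {80} × {r, s, t} = {(80,r), (80,s), (80,t)}
  {80, 81, 82} × {r} = {(80,r), (81,r), (82,r)}
  {80, 81, 82} × {t} = {(80,t), (81,t), (82,t)}
  {80, 82} × {r, t} = {(80,r), (80,t), (82,r), (82,t)}
  {80, 82} × {r, s, t} = {(80,r), (80,s), (80,t), (82,r), (82,s), (82,t)}
  {80, 81, 82} × {r, t} = {(80,r), (80,t), (81,r), (81,t), (82,r), (82,t)}
  {80, 81, 82} × {r, s, t} = {(80,r), (80,s), (80,t), (81,r), (81,s), (81,t), (82,r), (82,s), (82,t)}
These 13 distinct sets form the basis B.
Close under arbitrary unions to get τ_{X×Y}; counting gives |τ_{X×Y}| = 30.


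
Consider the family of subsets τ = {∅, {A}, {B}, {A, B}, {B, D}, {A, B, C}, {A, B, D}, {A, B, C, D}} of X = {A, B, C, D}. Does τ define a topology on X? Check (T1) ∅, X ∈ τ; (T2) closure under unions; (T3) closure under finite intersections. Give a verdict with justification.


τ IS a topology on X.

Axiom (T1): ∅ ∈ τ? Yes; X ∈ τ? Yes.
Axiom (T2/T3): check pairwise unions and intersections of members of τ.
All pairwise intersections and unions checked — each lies in τ. Therefore τ satisfies (T1), (T2), (T3): it IS a topology on X.


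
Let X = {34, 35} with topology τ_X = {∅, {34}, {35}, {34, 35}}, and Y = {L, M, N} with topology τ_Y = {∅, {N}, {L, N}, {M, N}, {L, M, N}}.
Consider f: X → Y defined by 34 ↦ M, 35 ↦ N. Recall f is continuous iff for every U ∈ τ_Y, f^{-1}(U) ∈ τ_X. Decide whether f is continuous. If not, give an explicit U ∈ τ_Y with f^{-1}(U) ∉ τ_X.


f IS continuous.

Compute f^{-1}(U) for each U ∈ τ_Y:
  U = ∅: f^{-1}(U) = ∅ ∈ τ_X ✓.
  U = {N}: f^{-1}(U) = {35} ∈ τ_X ✓.
  U = {L, N}: f^{-1}(U) = {35} ∈ τ_X ✓.
  U = {M, N}: f^{-1}(U) = {34, 35} ∈ τ_X ✓.
  U = {L, M, N}: f^{-1}(U) = {34, 35} ∈ τ_X ✓.
Every preimage lies in τ_X, so f IS continuous.


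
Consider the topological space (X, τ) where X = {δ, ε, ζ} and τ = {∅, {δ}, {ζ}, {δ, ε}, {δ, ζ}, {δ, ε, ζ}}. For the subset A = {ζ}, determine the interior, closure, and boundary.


int(A) = {ζ}, cl(A) = {ζ}, ∂A = ∅.

Closed sets in (X, τ) are complements of opens:
  closed(X, τ) = {∅, {ε}, {ζ}, {δ, ε}, {ε, ζ}, {δ, ε, ζ}}.
int(A) = ⋃ {U ∈ τ : U ⊆ A}. Opens contained in A: ∅, {ζ}.
Taking the union of these: int(A) = {ζ}.
cl(A) = ⋂ {C closed : A ⊆ C}. Closed sets containing A: {ζ}, {ε, ζ}, {δ, ε, ζ}.
Intersecting these: cl(A) = {ζ}.
∂A = cl(A) ∖ int(A) = {ζ} ∖ {ζ} = ∅.


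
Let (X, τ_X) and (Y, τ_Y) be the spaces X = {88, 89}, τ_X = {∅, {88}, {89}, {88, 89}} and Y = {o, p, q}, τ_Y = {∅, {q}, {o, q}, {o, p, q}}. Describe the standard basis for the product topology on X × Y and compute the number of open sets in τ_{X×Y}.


Basis B = {∅ × ∅, {88} × {q}, {89} × {q}, {88} × {o, q}, {88, 89} × {q}, {89} × {o, q}, {88} × {o, p, q}, {89} × {o, p, q}, {88, 89} × {o, q}, {88, 89} × {o, p, q}}; |τ_{X×Y}| = 16.

Enumerate products U × V with U ∈ τ_X, V ∈ τ_Y (deduplicated):
  ∅ × ∅ = {} (∅)
  {88} × {q} = {(88,q)}
  {89} × {q} = {(89,q)}
  {88} × {o, q} = {(88,o), (88,q)}
  {88, 89} × {q} = {(88,q), (89,q)}
  {89} × {o, q} = {(89,o), (89,q)}
  {88} × {o, p, q} = {(88,o), (88,p), (88,q)}
  {89} × {o, p, q} = {(89,o), (89,p), (89,q)}
  {88, 89} × {o, q} = {(88,o), (88,q), (89,o), (89,q)}
  {88, 89} × {o, p, q} = {(88,o), (88,p), (88,q), (89,o), (89,p), (89,q)}
These 10 distinct sets form the basis B.
Close under arbitrary unions to get τ_{X×Y}; counting gives |τ_{X×Y}| = 16.


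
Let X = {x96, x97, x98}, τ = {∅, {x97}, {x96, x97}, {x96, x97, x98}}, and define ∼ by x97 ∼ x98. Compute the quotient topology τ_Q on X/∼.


X/∼ = {[x96], [x97=x98]}; |τ_Q| = 2.

Equivalence classes: [x96], [x97=x98].
Quotient map π: X → X/∼ sends x96 ↦ [x96], x97 ↦ [x97=x98], x98 ↦ [x97=x98].
For each subset V ⊆ X/∼, compute π^{-1}(V) ⊆ X and check whether π^{-1}(V) ∈ τ. V is open in τ_Q iff π^{-1}(V) ∈ τ.
  V = {}: π^{-1}(V) = ∅ ∈ τ ✓.
  V = {[x96]}: π^{-1}(V) = {x96} ∉ τ ✗.
  V = {[x97=x98]}: π^{-1}(V) = {x97, x98} ∉ τ ✗.
  V = {[x96], [x97=x98]}: π^{-1}(V) = {x96, x97, x98} ∈ τ ✓.
Open sets in the quotient: τ_Q = {{}, {[x96], [x97=x98]}} (2 elements).


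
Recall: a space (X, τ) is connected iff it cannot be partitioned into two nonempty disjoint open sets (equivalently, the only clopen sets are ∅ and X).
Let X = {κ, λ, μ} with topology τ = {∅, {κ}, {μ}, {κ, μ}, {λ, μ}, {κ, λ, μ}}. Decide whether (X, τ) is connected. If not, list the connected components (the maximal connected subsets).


(X, τ) is disconnected; components = [{κ}, {λ, μ}].

Find clopen sets (U ∈ τ with X ∖ U ∈ τ):
  U = ∅, X ∖ U = {κ, λ, μ} — both open, so U is clopen.
  U = {κ}, X ∖ U = {λ, μ} — both open, so U is clopen.
  U = {λ, μ}, X ∖ U = {κ} — both open, so U is clopen.
  U = {κ, λ, μ}, X ∖ U = ∅ — both open, so U is clopen.
Nontrivial clopen(s) exist: e.g. {κ}. So (X, τ) is disconnected.
Compute connected components by grouping points that agree on all clopens:
  component: {κ}
  component: {λ, μ}


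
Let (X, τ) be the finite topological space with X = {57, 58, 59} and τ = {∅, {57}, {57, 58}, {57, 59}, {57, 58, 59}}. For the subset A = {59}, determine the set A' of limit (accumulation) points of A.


A' = ∅

For each x ∈ X, list the open sets U ∈ τ with x ∈ U, then check whether U ∩ (A ∖ {x}) ≠ ∅ for every such U.
  x = 57: open {57} ∋ x has {57} ∩ (A ∖ {57}) = ∅, so x is NOT a limit point.
  x = 58: open {57, 58} ∋ x has {57, 58} ∩ (A ∖ {58}) = ∅, so x is NOT a limit point.
  x = 59: open {57, 59} ∋ x has {57, 59} ∩ (A ∖ {59}) = ∅, so x is NOT a limit point.
Collecting: A' = ∅.


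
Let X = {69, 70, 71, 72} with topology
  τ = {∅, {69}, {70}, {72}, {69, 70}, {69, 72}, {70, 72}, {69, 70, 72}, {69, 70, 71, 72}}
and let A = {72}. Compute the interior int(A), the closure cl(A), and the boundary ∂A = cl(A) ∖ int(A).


int(A) = {72}, cl(A) = {71, 72}, ∂A = {71}.

Closed sets in (X, τ) are complements of opens:
  closed(X, τ) = {∅, {71}, {69, 71}, {70, 71}, {71, 72}, {69, 70, 71}, {69, 71, 72}, {70, 71, 72}, {69, 70, 71, 72}}.
int(A) = ⋃ {U ∈ τ : U ⊆ A}. Opens contained in A: ∅, {72}.
Taking the union of these: int(A) = {72}.
cl(A) = ⋂ {C closed : A ⊆ C}. Closed sets containing A: {71, 72}, {69, 71, 72}, {70, 71, 72}, {69, 70, 71, 72}.
Intersecting these: cl(A) = {71, 72}.
∂A = cl(A) ∖ int(A) = {71, 72} ∖ {72} = {71}.


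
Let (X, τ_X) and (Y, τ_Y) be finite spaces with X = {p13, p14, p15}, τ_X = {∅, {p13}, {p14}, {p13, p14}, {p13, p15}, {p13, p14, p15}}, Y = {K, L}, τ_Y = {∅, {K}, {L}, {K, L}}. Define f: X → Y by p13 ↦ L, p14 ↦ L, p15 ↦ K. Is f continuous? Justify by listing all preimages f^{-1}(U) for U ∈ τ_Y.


f is NOT continuous.

Compute f^{-1}(U) for each U ∈ τ_Y:
  U = ∅: f^{-1}(U) = ∅ ∈ τ_X ✓.
  U = {K}: f^{-1}(U) = {p15} ∉ τ_X ✗.
  U = {L}: f^{-1}(U) = {p13, p14} ∈ τ_X ✓.
  U = {K, L}: f^{-1}(U) = {p13, p14, p15} ∈ τ_X ✓.
Found U = {K} with f^{-1}(U) = {p15} not in τ_X. Therefore f is NOT continuous.


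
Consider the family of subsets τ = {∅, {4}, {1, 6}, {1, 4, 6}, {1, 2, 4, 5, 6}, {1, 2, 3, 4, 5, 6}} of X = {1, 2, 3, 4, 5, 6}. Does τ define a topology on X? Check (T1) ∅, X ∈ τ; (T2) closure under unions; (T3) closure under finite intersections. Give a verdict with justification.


τ IS a topology on X.

Axiom (T1): ∅ ∈ τ? Yes; X ∈ τ? Yes.
Axiom (T2/T3): check pairwise unions and intersections of members of τ.
All pairwise intersections and unions checked — each lies in τ. Therefore τ satisfies (T1), (T2), (T3): it IS a topology on X.


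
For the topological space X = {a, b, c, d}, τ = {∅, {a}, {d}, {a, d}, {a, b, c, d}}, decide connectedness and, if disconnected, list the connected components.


(X, τ) is connected.

Find clopen sets (U ∈ τ with X ∖ U ∈ τ):
  U = ∅, X ∖ U = {a, b, c, d} — both open, so U is clopen.
  U = {a, b, c, d}, X ∖ U = ∅ — both open, so U is clopen.
Only trivial clopens (∅ and X) exist, so (X, τ) is connected.
Compute connected components by grouping points that agree on all clopens:
  component: {a, b, c, d}


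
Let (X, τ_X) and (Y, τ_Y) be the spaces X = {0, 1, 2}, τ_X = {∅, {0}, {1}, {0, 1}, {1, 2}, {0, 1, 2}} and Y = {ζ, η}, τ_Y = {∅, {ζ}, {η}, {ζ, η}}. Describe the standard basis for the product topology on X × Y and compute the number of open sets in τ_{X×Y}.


Basis B = {∅ × ∅, {0} × {ζ}, {0} × {η}, {1} × {ζ}, {1} × {η}, {0} × {ζ, η}, {0, 1} × {ζ}, {0, 1} × {η}, {1} × {ζ, η}, {1, 2} × {ζ}, {1, 2} × {η}, {0, 1, 2} × {ζ}, {0, 1, 2} × {η}, {0, 1} × {ζ, η}, {1, 2} × {ζ, η}, {0, 1, 2} × {ζ, η}}; |τ_{X×Y}| = 36.

Enumerate products U × V with U ∈ τ_X, V ∈ τ_Y (deduplicated):
  ∅ × ∅ = {} (∅)
  {0} × {ζ} = {(0,ζ)}
  {0} × {η} = {(0,η)}
  {1} × {ζ} = {(1,ζ)}
  {1} × {η} = {(1,η)}
  {0} × {ζ, η} = {(0,ζ), (0,η)}
  {0, 1} × {ζ} = {(0,ζ), (1,ζ)}
  {0, 1} × {η} = {(0,η), (1,η)}
  {1} × {ζ, η} = {(1,ζ), (1,η)}
  {1, 2} × {ζ} = {(1,ζ), (2,ζ)}
  {1, 2} × {η} = {(1,η), (2,η)}
  {0, 1, 2} × {ζ} = {(0,ζ), (1,ζ), (2,ζ)}
  {0, 1, 2} × {η} = {(0,η), (1,η), (2,η)}
  {0, 1} × {ζ, η} = {(0,ζ), (0,η), (1,ζ), (1,η)}
  {1, 2} × {ζ, η} = {(1,ζ), (1,η), (2,ζ), (2,η)}
  {0, 1, 2} × {ζ, η} = {(0,ζ), (0,η), (1,ζ), (1,η), (2,ζ), (2,η)}
These 16 distinct sets form the basis B.
Close under arbitrary unions to get τ_{X×Y}; counting gives |τ_{X×Y}| = 36.


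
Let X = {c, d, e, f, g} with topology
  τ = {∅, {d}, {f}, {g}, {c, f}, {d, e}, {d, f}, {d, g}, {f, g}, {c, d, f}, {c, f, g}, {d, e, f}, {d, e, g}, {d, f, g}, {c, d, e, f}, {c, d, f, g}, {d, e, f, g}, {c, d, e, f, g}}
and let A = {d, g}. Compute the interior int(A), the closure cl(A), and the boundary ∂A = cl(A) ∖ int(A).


int(A) = {d, g}, cl(A) = {d, e, g}, ∂A = {e}.

Closed sets in (X, τ) are complements of opens:
  closed(X, τ) = {∅, {c}, {e}, {g}, {c, e}, {c, f}, {c, g}, {d, e}, {e, g}, {c, d, e}, {c, e, f}, {c, e, g}, {c, f, g}, {d, e, g}, {c, d, e, f}, {c, d, e, g}, {c, e, f, g}, {c, d, e, f, g}}.
int(A) = ⋃ {U ∈ τ : U ⊆ A}. Opens contained in A: ∅, {d}, {g}, {d, g}.
Taking the union of these: int(A) = {d, g}.
cl(A) = ⋂ {C closed : A ⊆ C}. Closed sets containing A: {d, e, g}, {c, d, e, g}, {c, d, e, f, g}.
Intersecting these: cl(A) = {d, e, g}.
∂A = cl(A) ∖ int(A) = {d, e, g} ∖ {d, g} = {e}.


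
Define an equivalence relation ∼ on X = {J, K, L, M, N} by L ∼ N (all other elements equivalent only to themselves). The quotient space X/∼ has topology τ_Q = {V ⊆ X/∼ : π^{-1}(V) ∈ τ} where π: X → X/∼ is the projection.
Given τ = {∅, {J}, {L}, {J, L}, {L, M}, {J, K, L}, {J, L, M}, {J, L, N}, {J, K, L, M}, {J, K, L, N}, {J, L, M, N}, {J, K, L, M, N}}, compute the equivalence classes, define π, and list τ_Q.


X/∼ = {[J], [K], [L=N], [M]}; |τ_Q| = 6.

Equivalence classes: [J], [K], [L=N], [M].
Quotient map π: X → X/∼ sends J ↦ [J], K ↦ [K], L ↦ [L=N], M ↦ [M], N ↦ [L=N].
For each subset V ⊆ X/∼, compute π^{-1}(V) ⊆ X and check whether π^{-1}(V) ∈ τ. V is open in τ_Q iff π^{-1}(V) ∈ τ.
  V = {}: π^{-1}(V) = ∅ ∈ τ ✓.
  V = {[J]}: π^{-1}(V) = {J} ∈ τ ✓.
  V = {[K]}: π^{-1}(V) = {K} ∉ τ ✗.
  V = {[J], [K]}: π^{-1}(V) = {J, K} ∉ τ ✗.
  V = {[L=N]}: π^{-1}(V) = {L, N} ∉ τ ✗.
  V = {[J], [L=N]}: π^{-1}(V) = {J, L, N} ∈ τ ✓.
  V = {[K], [L=N]}: π^{-1}(V) = {K, L, N} ∉ τ ✗.
  V = {[J], [K], [L=N]}: π^{-1}(V) = {J, K, L, N} ∈ τ ✓.
  V = {[M]}: π^{-1}(V) = {M} ∉ τ ✗.
  V = {[J], [M]}: π^{-1}(V) = {J, M} ∉ τ ✗.
  V = {[K], [M]}: π^{-1}(V) = {K, M} ∉ τ ✗.
  V = {[J], [K], [M]}: π^{-1}(V) = {J, K, M} ∉ τ ✗.
  V = {[L=N], [M]}: π^{-1}(V) = {L, M, N} ∉ τ ✗.
  V = {[J], [L=N], [M]}: π^{-1}(V) = {J, L, M, N} ∈ τ ✓.
  V = {[K], [L=N], [M]}: π^{-1}(V) = {K, L, M, N} ∉ τ ✗.
  V = {[J], [K], [L=N], [M]}: π^{-1}(V) = {J, K, L, M, N} ∈ τ ✓.
Open sets in the quotient: τ_Q = {{}, {[J]}, {[J], [L=N]}, {[J], [K], [L=N]}, {[J], [L=N], [M]}, {[J], [K], [L=N], [M]}} (6 elements).


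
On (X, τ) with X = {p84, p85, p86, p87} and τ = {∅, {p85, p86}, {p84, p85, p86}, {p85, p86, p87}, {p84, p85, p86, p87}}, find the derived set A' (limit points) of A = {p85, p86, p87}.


A' = {p84, p85, p86, p87}

For each x ∈ X, list the open sets U ∈ τ with x ∈ U, then check whether U ∩ (A ∖ {x}) ≠ ∅ for every such U.
  x = p84: opens ∋ x are {p84, p85, p86}, {p84, p85, p86, p87}; each meets A ∖ {p84}, so x IS a limit point.
  x = p85: opens ∋ x are {p85, p86}, {p84, p85, p86}, {p85, p86, p87}, {p84, p85, p86, p87}; each meets A ∖ {p85}, so x IS a limit point.
  x = p86: opens ∋ x are {p85, p86}, {p84, p85, p86}, {p85, p86, p87}, {p84, p85, p86, p87}; each meets A ∖ {p86}, so x IS a limit point.
  x = p87: opens ∋ x are {p85, p86, p87}, {p84, p85, p86, p87}; each meets A ∖ {p87}, so x IS a limit point.
Collecting: A' = {p84, p85, p86, p87}.
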